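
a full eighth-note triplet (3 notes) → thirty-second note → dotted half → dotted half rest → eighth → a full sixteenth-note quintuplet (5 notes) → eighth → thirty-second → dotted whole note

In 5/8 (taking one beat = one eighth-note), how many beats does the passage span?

30.5

One eighth-note beat = 4 thirty-second notes.
Convert each value to thirty-second notes: a full eighth-note triplet (3 notes) (three triplet eighths span one quarter) = 8; thirty-second note = 1; dotted half = 24; dotted half rest = 24; eighth = 4; a full sixteenth-note quintuplet (5 notes) (five quintuplet sixteenths span one quarter) = 8; eighth = 4; thirty-second = 1; dotted whole note = 48.
Total: 8 + 1 + 24 + 24 + 4 + 8 + 4 + 1 + 48 = 122.
122 ÷ 4 = 30.5 beats.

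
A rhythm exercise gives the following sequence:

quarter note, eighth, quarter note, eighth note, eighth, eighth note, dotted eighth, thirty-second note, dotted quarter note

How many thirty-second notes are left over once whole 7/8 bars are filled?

23

One bar of 7/8 = 28 thirty-second notes.
In thirty-second notes: quarter note = 8; eighth = 4; quarter note = 8; eighth note = 4; eighth = 4; eighth note = 4; dotted eighth = 6; thirty-second note = 1; dotted quarter note = 12.
Sum: 8 + 4 + 8 + 4 + 4 + 4 + 6 + 1 + 12 = 51.
51 ÷ 28 = 1 complete bar with 23 thirty-second notes remaining.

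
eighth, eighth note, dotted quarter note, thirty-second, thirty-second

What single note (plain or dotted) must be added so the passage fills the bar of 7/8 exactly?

dotted eighth note

The bar of 7/8 = 28 thirty-second notes.
Working in thirty-second notes: eighth = 4; eighth note = 4; dotted quarter note = 12; thirty-second = 1; thirty-second = 1.
Adding: 4 + 4 + 12 + 1 + 1 = 22.
Remaining: 28 − 22 = 6 thirty-second notes, which is a dotted eighth note.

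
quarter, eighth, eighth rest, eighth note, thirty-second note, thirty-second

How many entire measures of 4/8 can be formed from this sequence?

1

One bar of 4/8 = 16 thirty-second notes.
Express everything in thirty-second notes: quarter = 8; eighth = 4; eighth rest = 4; eighth note = 4; thirty-second note = 1; thirty-second = 1.
Total: 8 + 4 + 4 + 4 + 1 + 1 = 22.
22 ÷ 16 = 1 complete bar with 6 left over.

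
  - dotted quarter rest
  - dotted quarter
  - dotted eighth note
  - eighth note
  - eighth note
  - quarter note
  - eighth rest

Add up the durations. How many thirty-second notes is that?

50

Working in thirty-second notes: dotted quarter rest = 12; dotted quarter = 12; dotted eighth note = 6; eighth note = 4; eighth note = 4; quarter note = 8; eighth rest = 4.
Total: 12 + 12 + 6 + 4 + 4 + 8 + 4 = 50 thirty-second notes.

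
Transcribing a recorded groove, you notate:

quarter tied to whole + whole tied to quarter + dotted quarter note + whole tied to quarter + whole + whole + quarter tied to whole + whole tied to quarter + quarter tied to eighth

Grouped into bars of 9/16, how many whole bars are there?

16

One bar of 9/16 = 9 sixteenth notes.
In sixteenth notes: quarter tied to whole (quarter + whole) = 20; whole tied to quarter (whole + quarter) = 20; dotted quarter note = 6; whole tied to quarter (whole + quarter) = 20; whole = 16; whole = 16; quarter tied to whole (quarter + whole) = 20; whole tied to quarter (whole + quarter) = 20; quarter tied to eighth (quarter + eighth) = 6.
Adding: 20 + 20 + 6 + 20 + 16 + 16 + 20 + 20 + 6 = 144.
144 ÷ 9 = 16 complete bars with 0 left over.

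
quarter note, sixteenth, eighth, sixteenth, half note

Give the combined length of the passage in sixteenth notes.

16

Working in sixteenth notes: quarter note = 4; sixteenth = 1; eighth = 2; sixteenth = 1; half note = 8.
Altogether 4 + 1 + 2 + 1 + 8 = 16 sixteenth notes.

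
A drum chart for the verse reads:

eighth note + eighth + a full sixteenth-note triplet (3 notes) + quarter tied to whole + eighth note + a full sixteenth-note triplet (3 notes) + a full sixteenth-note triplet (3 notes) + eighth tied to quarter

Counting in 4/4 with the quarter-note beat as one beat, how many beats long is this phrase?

One quarter-note beat = 2 eighth notes.
Working in eighth notes: eighth note = 1; eighth = 1; a full sixteenth-note triplet (3 notes) (three triplet sixteenths span one eighth) = 1; quarter tied to whole (quarter + whole) = 10; eighth note = 1; a full sixteenth-note triplet (3 notes) (three triplet sixteenths span one eighth) = 1; a full sixteenth-note triplet (3 notes) (three triplet sixteenths span one eighth) = 1; eighth tied to quarter (eighth + quarter) = 3.
Sum: 1 + 1 + 1 + 10 + 1 + 1 + 1 + 3 = 19.
19 ÷ 2 = 9.5 beats.

9.5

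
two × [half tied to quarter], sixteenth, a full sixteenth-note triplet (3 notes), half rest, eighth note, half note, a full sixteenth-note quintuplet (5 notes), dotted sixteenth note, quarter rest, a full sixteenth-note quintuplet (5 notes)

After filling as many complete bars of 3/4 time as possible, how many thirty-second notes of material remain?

One bar of 3/4 = 24 thirty-second notes.
Express everything in thirty-second notes: half tied to quarter (half + quarter) = 24; half tied to quarter (half + quarter) = 24; sixteenth = 2; a full sixteenth-note triplet (3 notes) (three triplet sixteenths span one eighth) = 4; half rest = 16; eighth note = 4; half note = 16; a full sixteenth-note quintuplet (5 notes) (five quintuplet sixteenths span one quarter) = 8; dotted sixteenth note = 3; quarter rest = 8; a full sixteenth-note quintuplet (5 notes) (five quintuplet sixteenths span one quarter) = 8.
Total: 24 + 24 + 2 + 4 + 16 + 4 + 16 + 8 + 3 + 8 + 8 = 117.
117 ÷ 24 = 4 complete bars with 21 thirty-second notes remaining.

21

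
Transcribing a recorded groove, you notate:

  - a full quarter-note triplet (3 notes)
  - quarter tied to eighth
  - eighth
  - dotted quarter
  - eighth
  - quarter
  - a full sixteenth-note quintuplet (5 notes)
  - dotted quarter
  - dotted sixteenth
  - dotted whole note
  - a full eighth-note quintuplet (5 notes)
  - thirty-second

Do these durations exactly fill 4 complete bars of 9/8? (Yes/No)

Yes

One bar of 9/8 = 36 thirty-second notes, so 4 bars = 144.
Each duration in thirty-second notes: a full quarter-note triplet (3 notes) (three triplet quarters span one half) = 16; quarter tied to eighth (quarter + eighth) = 12; eighth = 4; dotted quarter = 12; eighth = 4; quarter = 8; a full sixteenth-note quintuplet (5 notes) (five quintuplet sixteenths span one quarter) = 8; dotted quarter = 12; dotted sixteenth = 3; dotted whole note = 48; a full eighth-note quintuplet (5 notes) (five quintuplet eighths span one half) = 16; thirty-second = 1.
Total: 16 + 12 + 4 + 12 + 4 + 8 + 8 + 12 + 3 + 48 + 16 + 1 = 144.
144 equals 144, so the answer is Yes.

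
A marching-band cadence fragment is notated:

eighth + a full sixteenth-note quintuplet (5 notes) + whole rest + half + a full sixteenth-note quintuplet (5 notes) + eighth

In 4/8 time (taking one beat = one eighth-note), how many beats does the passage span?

18

One eighth-note beat = 2 sixteenth notes.
In sixteenth notes: eighth = 2; a full sixteenth-note quintuplet (5 notes) (five quintuplet sixteenths span one quarter) = 4; whole rest = 16; half = 8; a full sixteenth-note quintuplet (5 notes) (five quintuplet sixteenths span one quarter) = 4; eighth = 2.
Sum: 2 + 4 + 16 + 8 + 4 + 2 = 36.
36 ÷ 2 = 18 beats.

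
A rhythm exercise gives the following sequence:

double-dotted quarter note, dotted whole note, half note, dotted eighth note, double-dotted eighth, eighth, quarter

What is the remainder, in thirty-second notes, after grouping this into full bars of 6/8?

One bar of 6/8 = 24 thirty-second notes.
Convert each value to thirty-second notes: double-dotted quarter note = 14; dotted whole note = 48; half note = 16; dotted eighth note = 6; double-dotted eighth = 7; eighth = 4; quarter = 8.
Adding: 14 + 48 + 16 + 6 + 7 + 4 + 8 = 103.
103 ÷ 24 = 4 complete bars with 7 thirty-second notes remaining.

7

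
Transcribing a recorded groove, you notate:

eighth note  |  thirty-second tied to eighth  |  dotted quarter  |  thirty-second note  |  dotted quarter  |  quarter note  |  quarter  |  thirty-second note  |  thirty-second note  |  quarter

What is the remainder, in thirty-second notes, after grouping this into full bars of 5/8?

0

One bar of 5/8 = 20 thirty-second notes.
Working in thirty-second notes: eighth note = 4; thirty-second tied to eighth (thirty-second + eighth) = 5; dotted quarter = 12; thirty-second note = 1; dotted quarter = 12; quarter note = 8; quarter = 8; thirty-second note = 1; thirty-second note = 1; quarter = 8.
Altogether 4 + 5 + 12 + 1 + 12 + 8 + 8 + 1 + 1 + 8 = 60.
60 ÷ 20 = 3 complete bars with 0 thirty-second notes remaining.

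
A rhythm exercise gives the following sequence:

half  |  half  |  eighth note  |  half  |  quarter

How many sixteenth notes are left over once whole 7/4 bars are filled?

2

One bar of 7/4 = 14 eighth notes.
Working in eighth notes: half = 4; half = 4; eighth note = 1; half = 4; quarter = 2.
Altogether 4 + 4 + 1 + 4 + 2 = 15.
15 ÷ 14 = 1 complete bar with 1 eighth note remaining = 2 sixteenth notes.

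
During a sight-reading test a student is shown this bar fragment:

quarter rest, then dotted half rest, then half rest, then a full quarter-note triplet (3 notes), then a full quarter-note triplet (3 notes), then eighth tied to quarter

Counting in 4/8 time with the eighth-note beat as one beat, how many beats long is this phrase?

One eighth-note beat = 2 sixteenth notes.
In sixteenth notes: quarter rest = 4; dotted half rest = 12; half rest = 8; a full quarter-note triplet (3 notes) (three triplet quarters span one half) = 8; a full quarter-note triplet (3 notes) (three triplet quarters span one half) = 8; eighth tied to quarter (eighth + quarter) = 6.
Total: 4 + 12 + 8 + 8 + 8 + 6 = 46.
46 ÷ 2 = 23 beats.

23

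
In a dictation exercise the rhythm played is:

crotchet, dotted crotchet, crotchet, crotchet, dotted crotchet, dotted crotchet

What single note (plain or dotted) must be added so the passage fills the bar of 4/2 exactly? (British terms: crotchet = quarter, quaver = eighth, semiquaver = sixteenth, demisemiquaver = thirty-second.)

The bar of 4/2 = 16 eighth notes.
Convert each value to eighth notes: crotchet = 2; dotted crotchet = 3; crotchet = 2; crotchet = 2; dotted crotchet = 3; dotted crotchet = 3.
Adding: 2 + 3 + 2 + 2 + 3 + 3 = 15.
Remaining: 16 − 15 = 1 eighth note, which is a eighth note.

eighth note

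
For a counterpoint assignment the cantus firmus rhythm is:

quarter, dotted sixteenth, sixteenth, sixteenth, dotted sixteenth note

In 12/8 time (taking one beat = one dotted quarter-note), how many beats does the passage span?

1.5

One dotted quarter-note beat = 12 thirty-second notes.
Each duration in thirty-second notes: quarter = 8; dotted sixteenth = 3; sixteenth = 2; sixteenth = 2; dotted sixteenth note = 3.
Sum: 8 + 3 + 2 + 2 + 3 = 18.
18 ÷ 12 = 1.5 beats.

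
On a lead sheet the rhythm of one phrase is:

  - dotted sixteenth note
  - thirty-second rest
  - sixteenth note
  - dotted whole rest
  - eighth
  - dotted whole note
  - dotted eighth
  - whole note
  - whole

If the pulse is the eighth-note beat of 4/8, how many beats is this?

One eighth-note beat = 4 thirty-second notes.
In thirty-second notes: dotted sixteenth note = 3; thirty-second rest = 1; sixteenth note = 2; dotted whole rest = 48; eighth = 4; dotted whole note = 48; dotted eighth = 6; whole note = 32; whole = 32.
Sum: 3 + 1 + 2 + 48 + 4 + 48 + 6 + 32 + 32 = 176.
176 ÷ 4 = 44 beats.

44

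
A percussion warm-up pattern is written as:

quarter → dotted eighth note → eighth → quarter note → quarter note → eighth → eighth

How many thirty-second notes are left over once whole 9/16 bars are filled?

6

One bar of 9/16 = 9 sixteenth notes.
Convert each value to sixteenth notes: quarter = 4; dotted eighth note = 3; eighth = 2; quarter note = 4; quarter note = 4; eighth = 2; eighth = 2.
Altogether 4 + 3 + 2 + 4 + 4 + 2 + 2 = 21.
21 ÷ 9 = 2 complete bars with 3 sixteenth notes remaining = 6 thirty-second notes.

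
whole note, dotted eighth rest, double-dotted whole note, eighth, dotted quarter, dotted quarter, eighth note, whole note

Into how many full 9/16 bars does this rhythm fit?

8

One bar of 9/16 = 9 sixteenth notes.
Express everything in sixteenth notes: whole note = 16; dotted eighth rest = 3; double-dotted whole note = 28; eighth = 2; dotted quarter = 6; dotted quarter = 6; eighth note = 2; whole note = 16.
Total: 16 + 3 + 28 + 2 + 6 + 6 + 2 + 16 = 79.
79 ÷ 9 = 8 complete bars with 7 left over.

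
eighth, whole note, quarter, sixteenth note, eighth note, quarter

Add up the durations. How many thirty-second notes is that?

58

Convert each value to thirty-second notes: eighth = 4; whole note = 32; quarter = 8; sixteenth note = 2; eighth note = 4; quarter = 8.
Total: 4 + 32 + 8 + 2 + 4 + 8 = 58 thirty-second notes.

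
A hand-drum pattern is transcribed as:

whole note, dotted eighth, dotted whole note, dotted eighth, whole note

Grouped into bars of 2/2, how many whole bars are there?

3

One bar of 2/2 = 16 sixteenth notes.
Working in sixteenth notes: whole note = 16; dotted eighth = 3; dotted whole note = 24; dotted eighth = 3; whole note = 16.
Adding: 16 + 3 + 24 + 3 + 16 = 62.
62 ÷ 16 = 3 complete bars with 14 left over.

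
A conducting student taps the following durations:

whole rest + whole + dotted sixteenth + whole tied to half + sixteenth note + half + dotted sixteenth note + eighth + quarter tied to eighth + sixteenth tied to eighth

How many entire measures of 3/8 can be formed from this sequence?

One bar of 3/8 = 12 thirty-second notes.
Convert each value to thirty-second notes: whole rest = 32; whole = 32; dotted sixteenth = 3; whole tied to half (whole + half) = 48; sixteenth note = 2; half = 16; dotted sixteenth note = 3; eighth = 4; quarter tied to eighth (quarter + eighth) = 12; sixteenth tied to eighth (sixteenth + eighth) = 6.
Sum: 32 + 32 + 3 + 48 + 2 + 16 + 3 + 4 + 12 + 6 = 158.
158 ÷ 12 = 13 complete bars with 2 left over.

13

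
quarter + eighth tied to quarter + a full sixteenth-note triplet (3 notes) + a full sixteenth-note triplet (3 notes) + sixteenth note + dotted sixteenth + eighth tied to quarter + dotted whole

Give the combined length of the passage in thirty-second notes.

Each duration in thirty-second notes: quarter = 8; eighth tied to quarter (eighth + quarter) = 12; a full sixteenth-note triplet (3 notes) (three triplet sixteenths span one eighth) = 4; a full sixteenth-note triplet (3 notes) (three triplet sixteenths span one eighth) = 4; sixteenth note = 2; dotted sixteenth = 3; eighth tied to quarter (eighth + quarter) = 12; dotted whole = 48.
Sum: 8 + 12 + 4 + 4 + 2 + 3 + 12 + 48 = 93 thirty-second notes.

93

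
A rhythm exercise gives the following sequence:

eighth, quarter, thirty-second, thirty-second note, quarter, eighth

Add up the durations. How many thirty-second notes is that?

26

Working in thirty-second notes: eighth = 4; quarter = 8; thirty-second = 1; thirty-second note = 1; quarter = 8; eighth = 4.
Sum: 4 + 8 + 1 + 1 + 8 + 4 = 26 thirty-second notes.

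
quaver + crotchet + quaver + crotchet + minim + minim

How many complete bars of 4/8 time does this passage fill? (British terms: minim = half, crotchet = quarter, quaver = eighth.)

3

One bar of 4/8 = 4 eighth notes.
In eighth notes: quaver = 1; crotchet = 2; quaver = 1; crotchet = 2; minim = 4; minim = 4.
Total: 1 + 2 + 1 + 2 + 4 + 4 = 14.
14 ÷ 4 = 3 complete bars with 2 left over.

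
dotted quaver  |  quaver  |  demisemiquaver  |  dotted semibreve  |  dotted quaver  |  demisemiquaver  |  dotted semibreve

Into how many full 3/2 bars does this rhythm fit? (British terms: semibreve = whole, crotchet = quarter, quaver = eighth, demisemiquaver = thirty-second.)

One bar of 3/2 = 48 thirty-second notes.
Working in thirty-second notes: dotted quaver = 6; quaver = 4; demisemiquaver = 1; dotted semibreve = 48; dotted quaver = 6; demisemiquaver = 1; dotted semibreve = 48.
Adding: 6 + 4 + 1 + 48 + 6 + 1 + 48 = 114.
114 ÷ 48 = 2 complete bars with 18 left over.

2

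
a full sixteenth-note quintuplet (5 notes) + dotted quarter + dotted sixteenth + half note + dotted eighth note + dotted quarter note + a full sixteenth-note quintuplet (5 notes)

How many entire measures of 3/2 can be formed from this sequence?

One bar of 3/2 = 48 thirty-second notes.
Express everything in thirty-second notes: a full sixteenth-note quintuplet (5 notes) (five quintuplet sixteenths span one quarter) = 8; dotted quarter = 12; dotted sixteenth = 3; half note = 16; dotted eighth note = 6; dotted quarter note = 12; a full sixteenth-note quintuplet (5 notes) (five quintuplet sixteenths span one quarter) = 8.
Sum: 8 + 12 + 3 + 16 + 6 + 12 + 8 = 65.
65 ÷ 48 = 1 complete bar with 17 left over.

1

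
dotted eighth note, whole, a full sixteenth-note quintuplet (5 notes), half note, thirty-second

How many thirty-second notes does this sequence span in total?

63

Each duration in thirty-second notes: dotted eighth note = 6; whole = 32; a full sixteenth-note quintuplet (5 notes) (five quintuplet sixteenths span one quarter) = 8; half note = 16; thirty-second = 1.
Total: 6 + 32 + 8 + 16 + 1 = 63 thirty-second notes.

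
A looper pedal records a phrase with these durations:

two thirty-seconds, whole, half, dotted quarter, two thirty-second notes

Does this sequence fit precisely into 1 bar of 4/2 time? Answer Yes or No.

Yes

One bar of 4/2 = 64 thirty-second notes.
In thirty-second notes: thirty-second = 1; thirty-second = 1; whole = 32; half = 16; dotted quarter = 12; thirty-second note = 1; thirty-second note = 1.
Total: 1 + 1 + 32 + 16 + 12 + 1 + 1 = 64.
64 equals 64, so the answer is Yes.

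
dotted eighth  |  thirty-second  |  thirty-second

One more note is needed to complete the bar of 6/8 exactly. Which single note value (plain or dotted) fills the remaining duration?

The bar of 6/8 = 24 thirty-second notes.
Express everything in thirty-second notes: dotted eighth = 6; thirty-second = 1; thirty-second = 1.
Adding: 6 + 1 + 1 = 8.
Remaining: 24 − 8 = 16 thirty-second notes, which is a half note.

half note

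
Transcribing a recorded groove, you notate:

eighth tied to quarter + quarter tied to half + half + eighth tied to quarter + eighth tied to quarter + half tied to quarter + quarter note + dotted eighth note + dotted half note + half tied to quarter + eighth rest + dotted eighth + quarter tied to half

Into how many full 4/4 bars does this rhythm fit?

One bar of 4/4 = 16 sixteenth notes.
Each duration in sixteenth notes: eighth tied to quarter (eighth + quarter) = 6; quarter tied to half (quarter + half) = 12; half = 8; eighth tied to quarter (eighth + quarter) = 6; eighth tied to quarter (eighth + quarter) = 6; half tied to quarter (half + quarter) = 12; quarter note = 4; dotted eighth note = 3; dotted half note = 12; half tied to quarter (half + quarter) = 12; eighth rest = 2; dotted eighth = 3; quarter tied to half (quarter + half) = 12.
Total: 6 + 12 + 8 + 6 + 6 + 12 + 4 + 3 + 12 + 12 + 2 + 3 + 12 = 98.
98 ÷ 16 = 6 complete bars with 2 left over.

6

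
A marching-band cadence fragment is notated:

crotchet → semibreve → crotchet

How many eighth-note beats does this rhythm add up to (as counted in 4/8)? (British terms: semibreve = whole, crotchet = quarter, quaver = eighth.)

One eighth-note beat = 2 sixteenth notes.
Convert each value to sixteenth notes: crotchet = 4; semibreve = 16; crotchet = 4.
Sum: 4 + 16 + 4 = 24.
24 ÷ 2 = 12 beats.

12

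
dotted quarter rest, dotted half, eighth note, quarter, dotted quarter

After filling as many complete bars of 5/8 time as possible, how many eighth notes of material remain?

One bar of 5/8 = 5 eighth notes.
In eighth notes: dotted quarter rest = 3; dotted half = 6; eighth note = 1; quarter = 2; dotted quarter = 3.
Adding: 3 + 6 + 1 + 2 + 3 = 15.
15 ÷ 5 = 3 complete bars with 0 eighth notes remaining.

0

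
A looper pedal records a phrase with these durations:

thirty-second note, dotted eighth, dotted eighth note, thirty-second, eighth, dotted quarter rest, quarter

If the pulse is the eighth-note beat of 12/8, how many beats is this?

One eighth-note beat = 4 thirty-second notes.
Each duration in thirty-second notes: thirty-second note = 1; dotted eighth = 6; dotted eighth note = 6; thirty-second = 1; eighth = 4; dotted quarter rest = 12; quarter = 8.
Adding: 1 + 6 + 6 + 1 + 4 + 12 + 8 = 38.
38 ÷ 4 = 9.5 beats.

9.5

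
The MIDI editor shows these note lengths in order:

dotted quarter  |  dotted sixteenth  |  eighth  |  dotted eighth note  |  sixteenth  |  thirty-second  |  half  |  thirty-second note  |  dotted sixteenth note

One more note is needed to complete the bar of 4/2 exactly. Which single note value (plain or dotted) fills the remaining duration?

The bar of 4/2 = 64 thirty-second notes.
Express everything in thirty-second notes: dotted quarter = 12; dotted sixteenth = 3; eighth = 4; dotted eighth note = 6; sixteenth = 2; thirty-second = 1; half = 16; thirty-second note = 1; dotted sixteenth note = 3.
Altogether 12 + 3 + 4 + 6 + 2 + 1 + 16 + 1 + 3 = 48.
Remaining: 64 − 48 = 16 thirty-second notes, which is a half note.

half note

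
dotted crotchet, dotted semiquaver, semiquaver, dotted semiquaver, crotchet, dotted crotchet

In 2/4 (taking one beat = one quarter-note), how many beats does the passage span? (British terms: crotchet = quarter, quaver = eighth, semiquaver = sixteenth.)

One quarter-note beat = 8 thirty-second notes.
Each duration in thirty-second notes: dotted crotchet = 12; dotted semiquaver = 3; semiquaver = 2; dotted semiquaver = 3; crotchet = 8; dotted crotchet = 12.
Adding: 12 + 3 + 2 + 3 + 8 + 12 = 40.
40 ÷ 8 = 5 beats.

5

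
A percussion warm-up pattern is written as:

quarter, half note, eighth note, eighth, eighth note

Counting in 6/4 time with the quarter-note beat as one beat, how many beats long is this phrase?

One quarter-note beat = 2 eighth notes.
Working in eighth notes: quarter = 2; half note = 4; eighth note = 1; eighth = 1; eighth note = 1.
Sum: 2 + 4 + 1 + 1 + 1 = 9.
9 ÷ 2 = 4.5 beats.

4.5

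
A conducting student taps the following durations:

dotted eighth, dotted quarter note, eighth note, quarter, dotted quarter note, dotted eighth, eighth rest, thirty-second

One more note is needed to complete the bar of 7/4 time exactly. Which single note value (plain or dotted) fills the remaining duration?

dotted sixteenth note

The bar of 7/4 = 56 thirty-second notes.
Each duration in thirty-second notes: dotted eighth = 6; dotted quarter note = 12; eighth note = 4; quarter = 8; dotted quarter note = 12; dotted eighth = 6; eighth rest = 4; thirty-second = 1.
Total: 6 + 12 + 4 + 8 + 12 + 6 + 4 + 1 = 53.
Remaining: 56 − 53 = 3 thirty-second notes, which is a dotted sixteenth note.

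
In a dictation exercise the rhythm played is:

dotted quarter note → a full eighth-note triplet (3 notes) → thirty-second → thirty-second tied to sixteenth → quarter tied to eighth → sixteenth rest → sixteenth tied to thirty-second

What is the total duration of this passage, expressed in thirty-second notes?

In thirty-second notes: dotted quarter note = 12; a full eighth-note triplet (3 notes) (three triplet eighths span one quarter) = 8; thirty-second = 1; thirty-second tied to sixteenth (thirty-second + sixteenth) = 3; quarter tied to eighth (quarter + eighth) = 12; sixteenth rest = 2; sixteenth tied to thirty-second (sixteenth + thirty-second) = 3.
Altogether 12 + 8 + 1 + 3 + 12 + 2 + 3 = 41 thirty-second notes.

41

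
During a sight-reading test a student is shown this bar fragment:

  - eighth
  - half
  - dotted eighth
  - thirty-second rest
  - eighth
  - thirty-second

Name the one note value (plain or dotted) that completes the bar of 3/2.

The bar of 3/2 = 48 thirty-second notes.
In thirty-second notes: eighth = 4; half = 16; dotted eighth = 6; thirty-second rest = 1; eighth = 4; thirty-second = 1.
Sum: 4 + 16 + 6 + 1 + 4 + 1 = 32.
Remaining: 48 − 32 = 16 thirty-second notes, which is a half note.

half note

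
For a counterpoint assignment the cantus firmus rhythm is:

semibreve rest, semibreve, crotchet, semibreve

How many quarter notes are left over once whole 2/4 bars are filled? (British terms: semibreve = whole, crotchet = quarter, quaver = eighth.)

1

One bar of 2/4 = 2 quarter notes.
Convert each value to quarter notes: semibreve rest = 4; semibreve = 4; crotchet = 1; semibreve = 4.
Sum: 4 + 4 + 1 + 4 = 13.
13 ÷ 2 = 6 complete bars with 1 quarter note remaining.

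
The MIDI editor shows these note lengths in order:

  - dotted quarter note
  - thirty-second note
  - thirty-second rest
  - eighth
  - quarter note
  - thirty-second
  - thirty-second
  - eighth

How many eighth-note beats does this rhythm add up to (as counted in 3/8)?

One eighth-note beat = 4 thirty-second notes.
Convert each value to thirty-second notes: dotted quarter note = 12; thirty-second note = 1; thirty-second rest = 1; eighth = 4; quarter note = 8; thirty-second = 1; thirty-second = 1; eighth = 4.
Total: 12 + 1 + 1 + 4 + 8 + 1 + 1 + 4 = 32.
32 ÷ 4 = 8 beats.

8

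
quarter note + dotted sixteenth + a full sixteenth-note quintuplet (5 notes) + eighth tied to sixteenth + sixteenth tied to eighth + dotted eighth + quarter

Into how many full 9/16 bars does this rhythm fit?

One bar of 9/16 = 18 thirty-second notes.
Express everything in thirty-second notes: quarter note = 8; dotted sixteenth = 3; a full sixteenth-note quintuplet (5 notes) (five quintuplet sixteenths span one quarter) = 8; eighth tied to sixteenth (eighth + sixteenth) = 6; sixteenth tied to eighth (sixteenth + eighth) = 6; dotted eighth = 6; quarter = 8.
Altogether 8 + 3 + 8 + 6 + 6 + 6 + 8 = 45.
45 ÷ 18 = 2 complete bars with 9 left over.

2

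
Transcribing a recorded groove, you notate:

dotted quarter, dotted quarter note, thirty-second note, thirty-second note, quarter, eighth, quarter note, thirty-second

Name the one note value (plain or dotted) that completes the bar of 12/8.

The bar of 12/8 = 48 thirty-second notes.
In thirty-second notes: dotted quarter = 12; dotted quarter note = 12; thirty-second note = 1; thirty-second note = 1; quarter = 8; eighth = 4; quarter note = 8; thirty-second = 1.
Adding: 12 + 12 + 1 + 1 + 8 + 4 + 8 + 1 = 47.
Remaining: 48 − 47 = 1 thirty-second note, which is a thirty-second note.

thirty-second note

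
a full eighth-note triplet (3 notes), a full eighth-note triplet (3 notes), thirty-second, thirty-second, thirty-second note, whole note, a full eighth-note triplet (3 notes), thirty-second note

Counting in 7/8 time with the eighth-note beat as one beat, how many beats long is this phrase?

15

One eighth-note beat = 4 thirty-second notes.
Working in thirty-second notes: a full eighth-note triplet (3 notes) (three triplet eighths span one quarter) = 8; a full eighth-note triplet (3 notes) (three triplet eighths span one quarter) = 8; thirty-second = 1; thirty-second = 1; thirty-second note = 1; whole note = 32; a full eighth-note triplet (3 notes) (three triplet eighths span one quarter) = 8; thirty-second note = 1.
Altogether 8 + 8 + 1 + 1 + 1 + 32 + 8 + 1 = 60.
60 ÷ 4 = 15 beats.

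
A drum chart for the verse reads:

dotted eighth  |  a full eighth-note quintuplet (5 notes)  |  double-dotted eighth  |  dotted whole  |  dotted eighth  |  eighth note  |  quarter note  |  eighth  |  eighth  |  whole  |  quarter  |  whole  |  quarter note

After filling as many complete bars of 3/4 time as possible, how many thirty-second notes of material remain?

15

One bar of 3/4 = 24 thirty-second notes.
In thirty-second notes: dotted eighth = 6; a full eighth-note quintuplet (5 notes) (five quintuplet eighths span one half) = 16; double-dotted eighth = 7; dotted whole = 48; dotted eighth = 6; eighth note = 4; quarter note = 8; eighth = 4; eighth = 4; whole = 32; quarter = 8; whole = 32; quarter note = 8.
Adding: 6 + 16 + 7 + 48 + 6 + 4 + 8 + 4 + 4 + 32 + 8 + 32 + 8 = 183.
183 ÷ 24 = 7 complete bars with 15 thirty-second notes remaining.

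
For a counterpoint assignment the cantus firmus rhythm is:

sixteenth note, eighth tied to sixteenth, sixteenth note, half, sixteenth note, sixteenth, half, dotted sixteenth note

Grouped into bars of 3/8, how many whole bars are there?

4

One bar of 3/8 = 12 thirty-second notes.
Convert each value to thirty-second notes: sixteenth note = 2; eighth tied to sixteenth (eighth + sixteenth) = 6; sixteenth note = 2; half = 16; sixteenth note = 2; sixteenth = 2; half = 16; dotted sixteenth note = 3.
Sum: 2 + 6 + 2 + 16 + 2 + 2 + 16 + 3 = 49.
49 ÷ 12 = 4 complete bars with 1 left over.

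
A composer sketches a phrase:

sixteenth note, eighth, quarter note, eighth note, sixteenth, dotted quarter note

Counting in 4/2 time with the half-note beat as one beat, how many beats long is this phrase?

One half-note beat = 8 sixteenth notes.
Convert each value to sixteenth notes: sixteenth note = 1; eighth = 2; quarter note = 4; eighth note = 2; sixteenth = 1; dotted quarter note = 6.
Total: 1 + 2 + 4 + 2 + 1 + 6 = 16.
16 ÷ 8 = 2 beats.

2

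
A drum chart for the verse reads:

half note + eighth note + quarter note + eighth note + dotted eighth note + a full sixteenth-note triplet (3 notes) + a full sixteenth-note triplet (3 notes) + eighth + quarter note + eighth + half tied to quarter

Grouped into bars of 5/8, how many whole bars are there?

4

One bar of 5/8 = 10 sixteenth notes.
Each duration in sixteenth notes: half note = 8; eighth note = 2; quarter note = 4; eighth note = 2; dotted eighth note = 3; a full sixteenth-note triplet (3 notes) (three triplet sixteenths span one eighth) = 2; a full sixteenth-note triplet (3 notes) (three triplet sixteenths span one eighth) = 2; eighth = 2; quarter note = 4; eighth = 2; half tied to quarter (half + quarter) = 12.
Total: 8 + 2 + 4 + 2 + 3 + 2 + 2 + 2 + 4 + 2 + 12 = 43.
43 ÷ 10 = 4 complete bars with 3 left over.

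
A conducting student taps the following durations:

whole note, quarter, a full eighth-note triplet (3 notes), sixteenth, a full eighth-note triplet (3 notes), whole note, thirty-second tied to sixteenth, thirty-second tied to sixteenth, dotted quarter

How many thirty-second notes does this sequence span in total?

Working in thirty-second notes: whole note = 32; quarter = 8; a full eighth-note triplet (3 notes) (three triplet eighths span one quarter) = 8; sixteenth = 2; a full eighth-note triplet (3 notes) (three triplet eighths span one quarter) = 8; whole note = 32; thirty-second tied to sixteenth (thirty-second + sixteenth) = 3; thirty-second tied to sixteenth (thirty-second + sixteenth) = 3; dotted quarter = 12.
Total: 32 + 8 + 8 + 2 + 8 + 32 + 3 + 3 + 12 = 108 thirty-second notes.

108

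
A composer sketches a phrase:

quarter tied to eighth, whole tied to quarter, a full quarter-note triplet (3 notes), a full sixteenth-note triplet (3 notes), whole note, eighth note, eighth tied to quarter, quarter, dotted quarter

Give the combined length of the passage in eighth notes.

35

Working in eighth notes: quarter tied to eighth (quarter + eighth) = 3; whole tied to quarter (whole + quarter) = 10; a full quarter-note triplet (3 notes) (three triplet quarters span one half) = 4; a full sixteenth-note triplet (3 notes) (three triplet sixteenths span one eighth) = 1; whole note = 8; eighth note = 1; eighth tied to quarter (eighth + quarter) = 3; quarter = 2; dotted quarter = 3.
Altogether 3 + 10 + 4 + 1 + 8 + 1 + 3 + 2 + 3 = 35 eighth notes.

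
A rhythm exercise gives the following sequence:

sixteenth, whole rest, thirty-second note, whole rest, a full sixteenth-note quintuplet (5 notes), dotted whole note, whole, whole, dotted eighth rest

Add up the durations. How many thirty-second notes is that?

193

Each duration in thirty-second notes: sixteenth = 2; whole rest = 32; thirty-second note = 1; whole rest = 32; a full sixteenth-note quintuplet (5 notes) (five quintuplet sixteenths span one quarter) = 8; dotted whole note = 48; whole = 32; whole = 32; dotted eighth rest = 6.
Sum: 2 + 32 + 1 + 32 + 8 + 48 + 32 + 32 + 6 = 193 thirty-second notes.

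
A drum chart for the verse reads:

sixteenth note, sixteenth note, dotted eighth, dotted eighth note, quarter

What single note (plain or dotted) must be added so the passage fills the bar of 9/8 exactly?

dotted quarter note

The bar of 9/8 = 18 sixteenth notes.
Working in sixteenth notes: sixteenth note = 1; sixteenth note = 1; dotted eighth = 3; dotted eighth note = 3; quarter = 4.
Adding: 1 + 1 + 3 + 3 + 4 = 12.
Remaining: 18 − 12 = 6 sixteenth notes, which is a dotted quarter note.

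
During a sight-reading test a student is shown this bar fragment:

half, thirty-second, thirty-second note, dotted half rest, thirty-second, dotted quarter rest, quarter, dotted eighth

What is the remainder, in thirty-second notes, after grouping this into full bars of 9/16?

15

One bar of 9/16 = 18 thirty-second notes.
Working in thirty-second notes: half = 16; thirty-second = 1; thirty-second note = 1; dotted half rest = 24; thirty-second = 1; dotted quarter rest = 12; quarter = 8; dotted eighth = 6.
Adding: 16 + 1 + 1 + 24 + 1 + 12 + 8 + 6 = 69.
69 ÷ 18 = 3 complete bars with 15 thirty-second notes remaining.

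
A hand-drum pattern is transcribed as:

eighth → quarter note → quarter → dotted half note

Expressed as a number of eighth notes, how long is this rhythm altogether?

In eighth notes: eighth = 1; quarter note = 2; quarter = 2; dotted half note = 6.
Altogether 1 + 2 + 2 + 6 = 11 eighth notes.

11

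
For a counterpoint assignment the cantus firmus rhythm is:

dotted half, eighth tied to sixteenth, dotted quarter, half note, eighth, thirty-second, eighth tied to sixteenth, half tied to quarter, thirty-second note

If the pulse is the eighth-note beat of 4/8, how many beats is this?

23.5

One eighth-note beat = 4 thirty-second notes.
Working in thirty-second notes: dotted half = 24; eighth tied to sixteenth (eighth + sixteenth) = 6; dotted quarter = 12; half note = 16; eighth = 4; thirty-second = 1; eighth tied to sixteenth (eighth + sixteenth) = 6; half tied to quarter (half + quarter) = 24; thirty-second note = 1.
Altogether 24 + 6 + 12 + 16 + 4 + 1 + 6 + 24 + 1 = 94.
94 ÷ 4 = 23.5 beats.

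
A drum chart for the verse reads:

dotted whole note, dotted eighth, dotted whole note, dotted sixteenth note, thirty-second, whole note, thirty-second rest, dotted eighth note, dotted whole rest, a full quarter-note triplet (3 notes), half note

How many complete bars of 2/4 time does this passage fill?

14

One bar of 2/4 = 16 thirty-second notes.
Each duration in thirty-second notes: dotted whole note = 48; dotted eighth = 6; dotted whole note = 48; dotted sixteenth note = 3; thirty-second = 1; whole note = 32; thirty-second rest = 1; dotted eighth note = 6; dotted whole rest = 48; a full quarter-note triplet (3 notes) (three triplet quarters span one half) = 16; half note = 16.
Total: 48 + 6 + 48 + 3 + 1 + 32 + 1 + 6 + 48 + 16 + 16 = 225.
225 ÷ 16 = 14 complete bars with 1 left over.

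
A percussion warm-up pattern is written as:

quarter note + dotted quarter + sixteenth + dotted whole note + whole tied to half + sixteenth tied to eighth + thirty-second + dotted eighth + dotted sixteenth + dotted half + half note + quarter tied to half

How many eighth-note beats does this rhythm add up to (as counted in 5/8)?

One eighth-note beat = 4 thirty-second notes.
Convert each value to thirty-second notes: quarter note = 8; dotted quarter = 12; sixteenth = 2; dotted whole note = 48; whole tied to half (whole + half) = 48; sixteenth tied to eighth (sixteenth + eighth) = 6; thirty-second = 1; dotted eighth = 6; dotted sixteenth = 3; dotted half = 24; half note = 16; quarter tied to half (quarter + half) = 24.
Total: 8 + 12 + 2 + 48 + 48 + 6 + 1 + 6 + 3 + 24 + 16 + 24 = 198.
198 ÷ 4 = 49.5 beats.

49.5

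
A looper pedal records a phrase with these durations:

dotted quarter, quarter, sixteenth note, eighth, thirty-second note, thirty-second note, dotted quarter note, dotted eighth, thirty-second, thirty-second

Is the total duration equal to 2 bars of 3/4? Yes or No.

Yes

One bar of 3/4 = 24 thirty-second notes, so 2 bars = 48.
In thirty-second notes: dotted quarter = 12; quarter = 8; sixteenth note = 2; eighth = 4; thirty-second note = 1; thirty-second note = 1; dotted quarter note = 12; dotted eighth = 6; thirty-second = 1; thirty-second = 1.
Adding: 12 + 8 + 2 + 4 + 1 + 1 + 12 + 6 + 1 + 1 = 48.
48 equals 48, so the answer is Yes.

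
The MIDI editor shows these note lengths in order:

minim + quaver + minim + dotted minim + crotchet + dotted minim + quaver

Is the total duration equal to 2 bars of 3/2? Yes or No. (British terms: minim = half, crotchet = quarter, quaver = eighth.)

One bar of 3/2 = 12 eighth notes, so 2 bars = 24.
Working in eighth notes: minim = 4; quaver = 1; minim = 4; dotted minim = 6; crotchet = 2; dotted minim = 6; quaver = 1.
Altogether 4 + 1 + 4 + 6 + 2 + 6 + 1 = 24.
24 equals 24, so the answer is Yes.

Yes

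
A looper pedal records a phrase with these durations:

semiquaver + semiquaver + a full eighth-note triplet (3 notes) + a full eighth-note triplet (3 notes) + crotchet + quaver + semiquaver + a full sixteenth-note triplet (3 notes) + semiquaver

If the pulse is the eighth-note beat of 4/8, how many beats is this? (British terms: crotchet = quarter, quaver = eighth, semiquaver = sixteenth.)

One eighth-note beat = 2 sixteenth notes.
Convert each value to sixteenth notes: semiquaver = 1; semiquaver = 1; a full eighth-note triplet (3 notes) (three triplet eighths span one quarter) = 4; a full eighth-note triplet (3 notes) (three triplet eighths span one quarter) = 4; crotchet = 4; quaver = 2; semiquaver = 1; a full sixteenth-note triplet (3 notes) (three triplet sixteenths span one eighth) = 2; semiquaver = 1.
Sum: 1 + 1 + 4 + 4 + 4 + 2 + 1 + 2 + 1 = 20.
20 ÷ 2 = 10 beats.

10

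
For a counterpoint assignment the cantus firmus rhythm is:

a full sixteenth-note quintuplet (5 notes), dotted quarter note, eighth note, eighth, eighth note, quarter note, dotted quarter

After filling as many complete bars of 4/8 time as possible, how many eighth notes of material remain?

1

One bar of 4/8 = 4 eighth notes.
Express everything in eighth notes: a full sixteenth-note quintuplet (5 notes) (five quintuplet sixteenths span one quarter) = 2; dotted quarter note = 3; eighth note = 1; eighth = 1; eighth note = 1; quarter note = 2; dotted quarter = 3.
Altogether 2 + 3 + 1 + 1 + 1 + 2 + 3 = 13.
13 ÷ 4 = 3 complete bars with 1 eighth note remaining.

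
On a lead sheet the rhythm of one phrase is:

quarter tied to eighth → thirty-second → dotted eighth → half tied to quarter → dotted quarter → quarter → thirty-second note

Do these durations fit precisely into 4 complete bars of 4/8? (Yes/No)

One bar of 4/8 = 16 thirty-second notes, so 4 bars = 64.
Each duration in thirty-second notes: quarter tied to eighth (quarter + eighth) = 12; thirty-second = 1; dotted eighth = 6; half tied to quarter (half + quarter) = 24; dotted quarter = 12; quarter = 8; thirty-second note = 1.
Total: 12 + 1 + 6 + 24 + 12 + 8 + 1 = 64.
64 equals 64, so the answer is Yes.

Yes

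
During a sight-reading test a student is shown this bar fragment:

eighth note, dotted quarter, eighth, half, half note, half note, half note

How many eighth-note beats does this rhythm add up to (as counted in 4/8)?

21

One eighth-note beat = 2 sixteenth notes.
Working in sixteenth notes: eighth note = 2; dotted quarter = 6; eighth = 2; half = 8; half note = 8; half note = 8; half note = 8.
Adding: 2 + 6 + 2 + 8 + 8 + 8 + 8 = 42.
42 ÷ 2 = 21 beats.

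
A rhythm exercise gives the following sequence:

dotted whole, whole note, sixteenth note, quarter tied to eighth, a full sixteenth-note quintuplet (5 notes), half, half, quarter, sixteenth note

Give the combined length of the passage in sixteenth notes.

72

Convert each value to sixteenth notes: dotted whole = 24; whole note = 16; sixteenth note = 1; quarter tied to eighth (quarter + eighth) = 6; a full sixteenth-note quintuplet (5 notes) (five quintuplet sixteenths span one quarter) = 4; half = 8; half = 8; quarter = 4; sixteenth note = 1.
Total: 24 + 16 + 1 + 6 + 4 + 8 + 8 + 4 + 1 = 72 sixteenth notes.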